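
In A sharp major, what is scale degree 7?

G##

Degree 7 takes the letter 6 steps above A, which is G.
In major, degree 7 sits 11 semitones above the tonic. A# + 11 semitones is pitch class 9, spelled on G as G##.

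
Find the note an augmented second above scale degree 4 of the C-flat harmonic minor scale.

G

Scale degree 4 of Cb harmonic minor is Fb.
An augmented second (3 semitones) above Fb lands on the letter G, giving G.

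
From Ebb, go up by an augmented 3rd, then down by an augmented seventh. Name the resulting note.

Abb

An augmented third up from Ebb is G (letter G, 5 semitones up).
An augmented seventh down from G is Abb (letter A, 12 semitones down).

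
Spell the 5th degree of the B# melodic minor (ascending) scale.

F##

Degree 5 takes the letter 4 steps above B, which is F.
In melodic minor (ascending), degree 5 sits 7 semitones above the tonic. B# + 7 semitones is pitch class 7, spelled on F as F##.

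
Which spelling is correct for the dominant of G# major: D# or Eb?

Each scale degree takes a distinct letter name. Degree 5 of a scale on G must use the letter D.
D# and Eb are enharmonically the same pitch, but only D# uses the letter D, so it is the correct spelling here.

D#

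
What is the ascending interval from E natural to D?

minor seventh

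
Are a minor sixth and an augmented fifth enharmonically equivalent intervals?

A minor sixth spans 8 semitones; an augmented fifth spans 8.
They are enharmonically equivalent.

Yes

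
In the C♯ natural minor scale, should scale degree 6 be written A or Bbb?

A

Each scale degree takes a distinct letter name. Degree 6 of a scale on C must use the letter A.
A and Bbb are enharmonically the same pitch, but only A uses the letter A, so it is the correct spelling here.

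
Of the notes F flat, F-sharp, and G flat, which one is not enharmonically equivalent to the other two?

Fb

In 12-tone equal temperament, enharmonic equivalents share a pitch class. Fb is pitch class 4; F# is pitch class 6; Gb is pitch class 6.
F# and Gb share pitch class 6, while Fb is pitch class 4.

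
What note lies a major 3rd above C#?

A third above C lands on the letter E.
A major third spans 4 semitones, so C# moves to pitch class 5. On the letter E that is E#.

E#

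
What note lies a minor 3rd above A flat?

A up a major third is C#, so the target letter is C.
From Ab, a minor third is 3 semitones up: Cb.

Cb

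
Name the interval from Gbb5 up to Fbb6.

minor seventh

Counting letters G–A–B–C–D–E–F gives a seventh.
Gbb→Fbb = 10 semitones, 1 narrower than the major seventh (11), so minor.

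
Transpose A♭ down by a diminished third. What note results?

A down a major third is F, so the target letter is F.
From Ab, a diminished third is 2 semitones down: F#.

F#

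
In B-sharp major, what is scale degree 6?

G##

The B# major scale runs B# C## D## E# F## G## A##.
Degree 6 is G##.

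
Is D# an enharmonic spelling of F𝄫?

Yes

D# is pitch class 3; Fbb is pitch class 3.
All spellings map to pitch class 3, so they are enharmonically equivalent.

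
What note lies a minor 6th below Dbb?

D down a major sixth is F, so the target letter is F.
From Dbb, a minor sixth is 8 semitones down: Fb.

Fb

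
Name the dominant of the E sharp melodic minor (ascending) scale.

The E# melodic minor (ascending) scale runs E# F## G# A# B# C## D##.
Degree 5 is B#.

B#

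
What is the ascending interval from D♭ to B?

Counting letters D–E–F–G–A–B gives a sixth.
Db→B = 10 semitones, 1 wider than the major sixth (9), so augmented.

augmented sixth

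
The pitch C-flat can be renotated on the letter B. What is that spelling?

Plain B sits at the same pitch as Cb, so on the letter B the same pitch needs a natural: B.

B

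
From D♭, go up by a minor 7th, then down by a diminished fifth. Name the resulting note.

F

A minor seventh up from Db is Cb (letter C, 10 semitones up).
A diminished fifth down from Cb is F (letter F, 6 semitones down).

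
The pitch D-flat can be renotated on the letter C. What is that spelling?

Db is pitch class 1. The letter C alone is pitch class 0.
To reach pitch class 1 from C requires an offset of +1 semitone, i.e. sharp: C#.

C#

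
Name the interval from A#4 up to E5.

diminished fifth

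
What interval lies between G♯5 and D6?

Counting letters G–A–B–C–D gives a fifth.
G#→D = 6 semitones, 1 narrower than the perfect fifth (7), so diminished.

diminished fifth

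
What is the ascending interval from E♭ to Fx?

The letter names run E→F, a span of 1 letter step, so the interval is some kind of second.
Eb to F## is 4 semitones. A major second is 2, so 4 makes it doubly augmented.

doubly augmented second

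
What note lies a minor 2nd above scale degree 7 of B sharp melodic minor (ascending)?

B#

Scale degree 7 of B# melodic minor (ascending) is A##.
A minor second (1 semitone) above A## lands on the letter B, giving B#.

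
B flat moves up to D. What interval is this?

major third

The letter names run B→D, a span of 2 letter steps, so the interval is some kind of third.
Bb to D is 4 semitones. A major third is 4, so 4 makes it major.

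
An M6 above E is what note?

A sixth above E lands on the letter C.
A major sixth spans 9 semitones, so E moves to pitch class 1. On the letter C that is C#.

C#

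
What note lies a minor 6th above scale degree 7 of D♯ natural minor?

A

Scale degree 7 of D# natural minor is C#.
A minor sixth (8 semitones) above C# lands on the letter A, giving A.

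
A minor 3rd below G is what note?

G down a major third is Eb, so the target letter is E.
From G, a minor third is 3 semitones down: E.

E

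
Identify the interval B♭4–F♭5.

The letter names run B→F, a span of 4 letter steps, so the interval is some kind of fifth.
Bb to Fb is 6 semitones. A perfect fifth is 7, so 6 makes it diminished.

diminished fifth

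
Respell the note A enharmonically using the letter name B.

Bbb

Plain B sits 2 semitones above A, so on the letter B the same pitch needs a double flat: Bbb.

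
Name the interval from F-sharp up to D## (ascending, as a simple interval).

augmented sixth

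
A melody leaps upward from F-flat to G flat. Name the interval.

Counting letters F–G gives a second.
Fb→Gb = 2 semitones, exactly the major second.

major second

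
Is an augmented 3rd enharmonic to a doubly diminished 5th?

Yes

An augmented third spans 5 semitones; a doubly diminished fifth spans 5.
They are enharmonically equivalent.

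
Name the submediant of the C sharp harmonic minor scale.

Degree 6 takes the letter 5 steps above C, which is A.
In harmonic minor, degree 6 sits 8 semitones above the tonic. C# + 8 semitones is pitch class 9, spelled on A as A.

A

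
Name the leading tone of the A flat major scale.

G

The Ab major scale runs Ab Bb C Db Eb F G.
Degree 7 is G.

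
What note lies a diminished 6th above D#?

Bb

D up a major sixth is B, so the target letter is B.
From D#, a diminished sixth is 7 semitones up: Bb.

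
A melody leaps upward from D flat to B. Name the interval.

Counting letters D–E–F–G–A–B gives a sixth.
Db→B = 10 semitones, 1 wider than the major sixth (9), so augmented.

augmented sixth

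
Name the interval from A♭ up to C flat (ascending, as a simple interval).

The letter names run A→C, a span of 2 letter steps, so the interval is some kind of third.
Ab to Cb is 3 semitones. A major third is 4, so 3 makes it minor.

minor third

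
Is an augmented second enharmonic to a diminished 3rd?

No

An augmented second spans 3 semitones; a diminished third spans 2.
The spans differ, so they are not enharmonic equivalents.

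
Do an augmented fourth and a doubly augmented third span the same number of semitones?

An augmented fourth spans 6 semitones; a doubly augmented third spans 6.
They are enharmonically equivalent.

Yes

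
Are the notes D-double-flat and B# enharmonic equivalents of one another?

Dbb = pitch class 0 and B# = pitch class 0 — the same pitch class, so they are enharmonic equivalents.

Yes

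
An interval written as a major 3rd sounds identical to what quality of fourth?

diminished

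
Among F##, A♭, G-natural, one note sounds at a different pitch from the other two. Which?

Ab

In 12-tone equal temperament, enharmonic equivalents share a pitch class. F## is pitch class 7; Ab is pitch class 8; G is pitch class 7.
F## and G share pitch class 7, while Ab is pitch class 8.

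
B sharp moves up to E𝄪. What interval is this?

Counting letters B–C–D–E gives a fourth.
B#→E## = 6 semitones, 1 wider than the perfect fourth (5), so augmented.

augmented fourth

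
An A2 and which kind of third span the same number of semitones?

An augmented second spans 3 semitones.
A third spanning 3 semitones is minor (the major third is 4).

minor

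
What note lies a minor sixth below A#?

C##

A sixth below A lands on the letter C.
A minor sixth spans 8 semitones, so A# moves to pitch class 2. On the letter C that is C##.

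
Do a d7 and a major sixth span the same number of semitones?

A diminished seventh spans 9 semitones; a major sixth spans 9.
They are enharmonically equivalent.

Yes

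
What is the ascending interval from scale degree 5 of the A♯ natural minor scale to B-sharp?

perfect fifth

Scale degree 5 of A# natural minor is E#.
E# up to B#: letters E→B make it a fifth; 7 semitones makes it perfect.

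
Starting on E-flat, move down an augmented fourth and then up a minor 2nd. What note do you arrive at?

Cbb

An augmented fourth down from Eb is Bbb (letter B, 6 semitones down).
A minor second up from Bbb is Cbb (letter C, 1 semitone up).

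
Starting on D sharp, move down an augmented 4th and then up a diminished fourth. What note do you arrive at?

An augmented fourth down from D# is A (letter A, 6 semitones down).
A diminished fourth up from A is Db (letter D, 4 semitones up).

Db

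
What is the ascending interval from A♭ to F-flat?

Counting letters A–B–C–D–E–F gives a sixth.
Ab→Fb = 8 semitones, 1 narrower than the major sixth (9), so minor.

minor sixth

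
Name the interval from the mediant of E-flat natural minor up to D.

augmented fifth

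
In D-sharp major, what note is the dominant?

The D# major scale runs D# E# F## G# A# B# C##.
Degree 5 is A#.

A#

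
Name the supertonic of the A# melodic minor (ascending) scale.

The A# melodic minor (ascending) scale runs A# B# C# D# E# F## G##.
Degree 2 is B#.

B#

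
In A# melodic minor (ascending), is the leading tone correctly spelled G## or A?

G##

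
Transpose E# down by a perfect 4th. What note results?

B#

E down a perfect fourth is B, so the target letter is B.
From E#, a perfect fourth is 5 semitones down: B#.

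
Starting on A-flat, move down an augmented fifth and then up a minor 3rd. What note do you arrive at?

Fbb

An augmented fifth down from Ab is Dbb (letter D, 8 semitones down).
A minor third up from Dbb is Fbb (letter F, 3 semitones up).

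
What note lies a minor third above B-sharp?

D#

B up a major third is D#, so the target letter is D.
From B#, a minor third is 3 semitones up: D#.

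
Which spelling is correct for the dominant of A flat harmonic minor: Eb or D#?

Each scale degree takes a distinct letter name. Degree 5 of a scale on A must use the letter E.
Eb and D# are enharmonically the same pitch, but only Eb uses the letter E, so it is the correct spelling here.

Eb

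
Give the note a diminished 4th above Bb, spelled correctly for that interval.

A fourth above B lands on the letter E.
A diminished fourth spans 4 semitones, so Bb moves to pitch class 2. On the letter E that is Ebb.

Ebb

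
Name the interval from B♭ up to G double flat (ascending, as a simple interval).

diminished sixth

Counting letters B–C–D–E–F–G gives a sixth.
Bb→Gbb = 7 semitones, 2 narrower than the major sixth (9), so diminished.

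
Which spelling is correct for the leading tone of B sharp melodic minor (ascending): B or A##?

A##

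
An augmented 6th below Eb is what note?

Gbb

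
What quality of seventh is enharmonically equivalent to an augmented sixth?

An augmented sixth spans 10 semitones.
A seventh spanning 10 semitones is minor (the major seventh is 11).

minor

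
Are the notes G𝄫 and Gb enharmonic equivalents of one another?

No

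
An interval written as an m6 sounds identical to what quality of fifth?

A minor sixth spans 8 semitones.
A fifth spanning 8 semitones is augmented (the perfect fifth is 7).

augmented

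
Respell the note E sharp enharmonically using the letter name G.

Gbb

E# is pitch class 5. The letter G alone is pitch class 7.
To reach pitch class 5 from G requires an offset of -2 semitones, i.e. double flat: Gbb.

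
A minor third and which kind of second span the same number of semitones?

A minor third spans 3 semitones.
A second spanning 3 semitones is augmented (the major second is 2).

augmented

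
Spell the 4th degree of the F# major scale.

B

Degree 4 takes the letter 3 steps above F, which is B.
In major, degree 4 sits 5 semitones above the tonic. F# + 5 semitones is pitch class 11, spelled on B as B.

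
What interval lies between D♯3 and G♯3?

perfect fourth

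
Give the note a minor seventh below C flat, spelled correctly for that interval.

C down a major seventh is Db, so the target letter is D.
From Cb, a minor seventh is 10 semitones down: Db.

Db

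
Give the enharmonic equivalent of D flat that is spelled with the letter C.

C#

Plain C sits 1 semitone below Db, so on the letter C the same pitch needs a sharp: C#.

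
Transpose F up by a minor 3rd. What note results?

Ab

F up a major third is A, so the target letter is A.
From F, a minor third is 3 semitones up: Ab.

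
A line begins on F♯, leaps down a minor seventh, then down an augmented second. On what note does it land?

F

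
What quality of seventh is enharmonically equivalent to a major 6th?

A major sixth spans 9 semitones.
A seventh spanning 9 semitones is diminished (the major seventh is 11).

diminished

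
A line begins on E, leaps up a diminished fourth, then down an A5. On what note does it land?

Dbb

A diminished fourth up from E is Ab (letter A, 4 semitones up).
An augmented fifth down from Ab is Dbb (letter D, 8 semitones down).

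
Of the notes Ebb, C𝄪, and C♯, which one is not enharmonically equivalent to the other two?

C#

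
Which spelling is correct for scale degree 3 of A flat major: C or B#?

Each scale degree takes a distinct letter name. Degree 3 of a scale on A must use the letter C.
C and B# are enharmonically the same pitch, but only C uses the letter C, so it is the correct spelling here.

C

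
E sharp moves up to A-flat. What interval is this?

doubly diminished fourth

Counting letters E–F–G–A gives a fourth.
E#→Ab = 3 semitones, 2 narrower than the perfect fourth (5), so doubly diminished.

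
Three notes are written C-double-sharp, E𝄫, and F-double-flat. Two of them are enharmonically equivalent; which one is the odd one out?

In 12-tone equal temperament, enharmonic equivalents share a pitch class. C## is pitch class 2; Ebb is pitch class 2; Fbb is pitch class 3.
C## and Ebb share pitch class 2, while Fbb is pitch class 3.

Fbb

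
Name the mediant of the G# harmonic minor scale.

B

Degree 3 takes the letter 2 steps above G, which is B.
In harmonic minor, degree 3 sits 3 semitones above the tonic. G# + 3 semitones is pitch class 11, spelled on B as B.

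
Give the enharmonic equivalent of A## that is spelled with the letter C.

Cb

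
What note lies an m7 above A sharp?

G#

A seventh above A lands on the letter G.
A minor seventh spans 10 semitones, so A# moves to pitch class 8. On the letter G that is G#.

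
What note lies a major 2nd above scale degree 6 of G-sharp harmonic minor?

F#

Scale degree 6 of G# harmonic minor is E.
A major second (2 semitones) above E lands on the letter F, giving F#.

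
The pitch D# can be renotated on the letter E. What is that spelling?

Eb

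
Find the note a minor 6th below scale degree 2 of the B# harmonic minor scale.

E##

Scale degree 2 of B# harmonic minor is C##.
A minor sixth (8 semitones) below C## lands on the letter E, giving E##.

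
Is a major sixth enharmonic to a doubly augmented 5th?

A major sixth spans 9 semitones; a doubly augmented fifth spans 9.
They are enharmonically equivalent.

Yes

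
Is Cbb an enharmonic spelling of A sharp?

Cbb is pitch class 10; A# is pitch class 10.
All spellings map to pitch class 10, so they are enharmonically equivalent.

Yes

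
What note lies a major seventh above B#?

A seventh above B lands on the letter A.
A major seventh spans 11 semitones, so B# moves to pitch class 11. On the letter A that is A##.

A##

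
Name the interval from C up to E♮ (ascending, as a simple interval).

The letter names run C→E, a span of 2 letter steps, so the interval is some kind of third.
C to E is 4 semitones. A major third is 4, so 4 makes it major.

major third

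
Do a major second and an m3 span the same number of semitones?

No

A major second spans 2 semitones; a minor third spans 3.
The spans differ, so they are not enharmonic equivalents.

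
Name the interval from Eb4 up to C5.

major sixth

The letter names run E→C, a span of 5 letter steps, so the interval is some kind of sixth.
Eb to C is 9 semitones. A major sixth is 9, so 9 makes it major.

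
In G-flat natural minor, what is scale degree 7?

Fb

Degree 7 takes the letter 6 steps above G, which is F.
In natural minor, degree 7 sits 10 semitones above the tonic. Gb + 10 semitones is pitch class 4, spelled on F as Fb.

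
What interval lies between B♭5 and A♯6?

augmented seventh

The letter names run B→A, a span of 6 letter steps, so the interval is some kind of seventh.
Bb to A# is 12 semitones. A major seventh is 11, so 12 makes it augmented.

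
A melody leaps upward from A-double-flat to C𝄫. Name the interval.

minor third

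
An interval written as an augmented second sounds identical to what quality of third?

minor

An augmented second spans 3 semitones.
A third spanning 3 semitones is minor (the major third is 4).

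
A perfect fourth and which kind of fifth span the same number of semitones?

doubly diminished

A perfect fourth spans 5 semitones.
A fifth spanning 5 semitones is doubly diminished (the perfect fifth is 7).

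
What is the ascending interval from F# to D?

Counting letters F–G–A–B–C–D gives a sixth.
F#→D = 8 semitones, 1 narrower than the major sixth (9), so minor.

minor sixth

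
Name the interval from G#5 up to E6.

Counting letters G–A–B–C–D–E gives a sixth.
G#→E = 8 semitones, 1 narrower than the major sixth (9), so minor.

minor sixth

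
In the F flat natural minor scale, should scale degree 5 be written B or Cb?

Each scale degree takes a distinct letter name. Degree 5 of a scale on F must use the letter C.
Cb and B are enharmonically the same pitch, but only Cb uses the letter C, so it is the correct spelling here.

Cb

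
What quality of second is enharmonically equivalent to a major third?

A major third spans 4 semitones.
A second spanning 4 semitones is doubly augmented (the major second is 2).

doubly augmented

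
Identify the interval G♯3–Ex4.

augmented sixth

The letter names run G→E, a span of 5 letter steps, so the interval is some kind of sixth.
G# to E## is 10 semitones. A major sixth is 9, so 10 makes it augmented.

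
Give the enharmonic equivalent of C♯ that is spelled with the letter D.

C# is pitch class 1. The letter D alone is pitch class 2.
To reach pitch class 1 from D requires an offset of -1 semitone, i.e. flat: Db.

Db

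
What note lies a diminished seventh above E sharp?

D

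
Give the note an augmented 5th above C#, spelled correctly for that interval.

C up a perfect fifth is G, so the target letter is G.
From C#, an augmented fifth is 8 semitones up: G##.

G##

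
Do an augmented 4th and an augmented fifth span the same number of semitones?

An augmented fourth spans 6 semitones; an augmented fifth spans 8.
The spans differ, so they are not enharmonic equivalents.

No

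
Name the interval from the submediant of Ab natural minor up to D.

augmented sixth

The submediant of Ab natural minor is Fb.
Fb up to D: letters F→D make it a sixth; 10 semitones makes it augmented.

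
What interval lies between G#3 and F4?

The letter names run G→F, a span of 6 letter steps, so the interval is some kind of seventh.
G# to F is 9 semitones. A major seventh is 11, so 9 makes it diminished.

diminished seventh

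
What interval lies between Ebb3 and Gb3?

Counting letters E–F–G gives a third.
Ebb→Gb = 4 semitones, exactly the major third.

major third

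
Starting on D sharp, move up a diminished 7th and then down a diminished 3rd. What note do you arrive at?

A diminished seventh up from D# is C (letter C, 9 semitones up).
A diminished third down from C is A# (letter A, 2 semitones down).

A#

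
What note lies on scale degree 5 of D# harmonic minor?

A#

Degree 5 takes the letter 4 steps above D, which is A.
In harmonic minor, degree 5 sits 7 semitones above the tonic. D# + 7 semitones is pitch class 10, spelled on A as A#.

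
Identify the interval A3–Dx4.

Counting letters A–B–C–D gives a fourth.
A→D## = 7 semitones, 2 wider than the perfect fourth (5), so doubly augmented.

doubly augmented fourth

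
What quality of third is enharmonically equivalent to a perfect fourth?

augmented

A perfect fourth spans 5 semitones.
A third spanning 5 semitones is augmented (the major third is 4).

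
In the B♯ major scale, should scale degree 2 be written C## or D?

C##

Each scale degree takes a distinct letter name. Degree 2 of a scale on B must use the letter C.
C## and D are enharmonically the same pitch, but only C## uses the letter C, so it is the correct spelling here.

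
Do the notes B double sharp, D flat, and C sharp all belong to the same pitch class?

B## is pitch class 1; Db is pitch class 1; C# is pitch class 1.
All spellings map to pitch class 1, so they are enharmonically equivalent.

Yes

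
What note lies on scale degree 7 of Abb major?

Gb

The Abb major scale runs Abb Bbb Cb Dbb Ebb Fb Gb.
Degree 7 is Gb.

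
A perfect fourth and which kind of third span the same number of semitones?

A perfect fourth spans 5 semitones.
A third spanning 5 semitones is augmented (the major third is 4).

augmented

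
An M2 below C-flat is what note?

Bbb

A second below C lands on the letter B.
A major second spans 2 semitones, so Cb moves to pitch class 9. On the letter B that is Bbb.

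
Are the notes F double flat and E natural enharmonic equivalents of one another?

Two spellings are enharmonically equivalent only if they share a pitch class.
Here Fbb → 3, E → 4; 3 ≠ 4, so they are not.

No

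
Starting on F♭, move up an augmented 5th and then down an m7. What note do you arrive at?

An augmented fifth up from Fb is C (letter C, 8 semitones up).
A minor seventh down from C is D (letter D, 10 semitones down).

D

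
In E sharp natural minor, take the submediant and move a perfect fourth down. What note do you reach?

G#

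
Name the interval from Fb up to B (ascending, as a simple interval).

Counting letters F–G–A–B gives a fourth.
Fb→B = 7 semitones, 2 wider than the perfect fourth (5), so doubly augmented.

doubly augmented fourth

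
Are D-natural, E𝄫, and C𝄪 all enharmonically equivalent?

D is pitch class 2; Ebb is pitch class 2; C## is pitch class 2.
All spellings map to pitch class 2, so they are enharmonically equivalent.

Yes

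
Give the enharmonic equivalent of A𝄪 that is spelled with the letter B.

Plain B sits at the same pitch as A##, so on the letter B the same pitch needs a natural: B.

B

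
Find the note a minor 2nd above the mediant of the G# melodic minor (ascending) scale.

The mediant of G# melodic minor (ascending) is B.
A minor second (1 semitone) above B lands on the letter C, giving C.

C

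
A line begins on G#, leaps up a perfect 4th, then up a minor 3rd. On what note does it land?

E

A perfect fourth up from G# is C# (letter C, 5 semitones up).
A minor third up from C# is E (letter E, 3 semitones up).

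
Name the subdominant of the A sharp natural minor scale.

D#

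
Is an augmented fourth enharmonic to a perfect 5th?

No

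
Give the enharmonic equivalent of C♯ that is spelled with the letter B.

Plain B sits 2 semitones below C#, so on the letter B the same pitch needs a double sharp: B##.

B##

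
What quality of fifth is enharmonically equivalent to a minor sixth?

A minor sixth spans 8 semitones.
A fifth spanning 8 semitones is augmented (the perfect fifth is 7).

augmented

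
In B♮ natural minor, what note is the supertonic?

C#

The B natural minor scale runs B C# D E F# G A.
Degree 2 is C#.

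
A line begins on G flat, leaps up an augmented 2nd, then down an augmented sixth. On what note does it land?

Cb

An augmented second up from Gb is A (letter A, 3 semitones up).
An augmented sixth down from A is Cb (letter C, 10 semitones down).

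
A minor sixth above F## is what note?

A sixth above F lands on the letter D.
A minor sixth spans 8 semitones, so F## moves to pitch class 3. On the letter D that is D#.

D#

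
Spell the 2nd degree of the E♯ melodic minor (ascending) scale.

The E# melodic minor (ascending) scale runs E# F## G# A# B# C## D##.
Degree 2 is F##.

F##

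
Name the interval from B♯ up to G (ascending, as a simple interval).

The letter names run B→G, a span of 5 letter steps, so the interval is some kind of sixth.
B# to G is 7 semitones. A major sixth is 9, so 7 makes it diminished.

diminished sixth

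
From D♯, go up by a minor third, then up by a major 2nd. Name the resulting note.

A minor third up from D# is F# (letter F, 3 semitones up).
A major second up from F# is G# (letter G, 2 semitones up).

G#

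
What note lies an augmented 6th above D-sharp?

A sixth above D lands on the letter B.
An augmented sixth spans 10 semitones, so D# moves to pitch class 1. On the letter B that is B##.

B##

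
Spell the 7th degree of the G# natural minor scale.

The G# natural minor scale runs G# A# B C# D# E F#.
Degree 7 is F#.

F#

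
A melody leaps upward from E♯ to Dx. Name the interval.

Counting letters E–F–G–A–B–C–D gives a seventh.
E#→D## = 11 semitones, exactly the major seventh.

major seventh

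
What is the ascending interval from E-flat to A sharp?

doubly augmented fourth

Counting letters E–F–G–A gives a fourth.
Eb→A# = 7 semitones, 2 wider than the perfect fourth (5), so doubly augmented.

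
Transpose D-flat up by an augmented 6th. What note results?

B

A sixth above D lands on the letter B.
An augmented sixth spans 10 semitones, so Db moves to pitch class 11. On the letter B that is B.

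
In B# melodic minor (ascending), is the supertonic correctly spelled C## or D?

Each scale degree takes a distinct letter name. Degree 2 of a scale on B must use the letter C.
C## and D are enharmonically the same pitch, but only C## uses the letter C, so it is the correct spelling here.

C##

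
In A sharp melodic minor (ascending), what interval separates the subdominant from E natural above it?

The subdominant of A# melodic minor (ascending) is D#.
D# up to E: letters D→E make it a second; 1 semitone makes it minor.

minor second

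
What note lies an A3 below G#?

Eb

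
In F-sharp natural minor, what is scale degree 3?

Degree 3 takes the letter 2 steps above F, which is A.
In natural minor, degree 3 sits 3 semitones above the tonic. F# + 3 semitones is pitch class 9, spelled on A as A.

A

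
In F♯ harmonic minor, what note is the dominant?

C#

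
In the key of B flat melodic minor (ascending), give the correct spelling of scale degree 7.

A

Degree 7 takes the letter 6 steps above B, which is A.
In melodic minor (ascending), degree 7 sits 11 semitones above the tonic. Bb + 11 semitones is pitch class 9, spelled on A as A.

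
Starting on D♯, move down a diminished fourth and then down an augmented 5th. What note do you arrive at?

A diminished fourth down from D# is A## (letter A, 4 semitones down).
An augmented fifth down from A## is D# (letter D, 8 semitones down).

D#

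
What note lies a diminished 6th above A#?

F

A sixth above A lands on the letter F.
A diminished sixth spans 7 semitones, so A# moves to pitch class 5. On the letter F that is F.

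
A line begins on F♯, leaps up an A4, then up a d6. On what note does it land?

An augmented fourth up from F# is B# (letter B, 6 semitones up).
A diminished sixth up from B# is G (letter G, 7 semitones up).

G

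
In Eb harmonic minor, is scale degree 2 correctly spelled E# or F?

Each scale degree takes a distinct letter name. Degree 2 of a scale on E must use the letter F.
F and E# are enharmonically the same pitch, but only F uses the letter F, so it is the correct spelling here.

F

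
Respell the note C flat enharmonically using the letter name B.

B

Cb is pitch class 11. The letter B alone is pitch class 11.
Pitch class 11 on B needs no accidental: B.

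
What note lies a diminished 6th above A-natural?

A up a major sixth is F#, so the target letter is F.
From A, a diminished sixth is 7 semitones up: Fb.

Fb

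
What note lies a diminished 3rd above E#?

G

A third above E lands on the letter G.
A diminished third spans 2 semitones, so E# moves to pitch class 7. On the letter G that is G.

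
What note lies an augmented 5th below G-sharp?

C

G down a perfect fifth is C, so the target letter is C.
From G#, an augmented fifth is 8 semitones down: C.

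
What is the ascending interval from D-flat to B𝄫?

minor sixth

Counting letters D–E–F–G–A–B gives a sixth.
Db→Bbb = 8 semitones, 1 narrower than the major sixth (9), so minor.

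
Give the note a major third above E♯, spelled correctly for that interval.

A third above E lands on the letter G.
A major third spans 4 semitones, so E# moves to pitch class 9. On the letter G that is G##.

G##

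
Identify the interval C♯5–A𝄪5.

augmented sixth

Counting letters C–D–E–F–G–A gives a sixth.
C#→A## = 10 semitones, 1 wider than the major sixth (9), so augmented.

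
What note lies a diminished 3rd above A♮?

Cb

A third above A lands on the letter C.
A diminished third spans 2 semitones, so A moves to pitch class 11. On the letter C that is Cb.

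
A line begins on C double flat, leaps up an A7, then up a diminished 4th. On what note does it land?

An augmented seventh up from Cbb is Bb (letter B, 12 semitones up).
A diminished fourth up from Bb is Ebb (letter E, 4 semitones up).

Ebb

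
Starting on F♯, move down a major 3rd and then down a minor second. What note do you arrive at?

C#

A major third down from F# is D (letter D, 4 semitones down).
A minor second down from D is C# (letter C, 1 semitone down).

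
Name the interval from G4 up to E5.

Counting letters G–A–B–C–D–E gives a sixth.
G→E = 9 semitones, exactly the major sixth.

major sixth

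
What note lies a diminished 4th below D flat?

A fourth below D lands on the letter A.
A diminished fourth spans 4 semitones, so Db moves to pitch class 9. On the letter A that is A.

A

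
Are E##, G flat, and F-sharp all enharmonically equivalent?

E## = pitch class 6 and Gb = pitch class 6 and F# = pitch class 6 — the same pitch class, so they are enharmonic equivalents.

Yes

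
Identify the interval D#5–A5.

Counting letters D–E–F–G–A gives a fifth.
D#→A = 6 semitones, 1 narrower than the perfect fifth (7), so diminished.

diminished fifth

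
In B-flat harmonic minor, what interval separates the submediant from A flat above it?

The submediant of Bb harmonic minor is Gb.
Gb up to Ab: letters G→A make it a second; 2 semitones makes it major.

major second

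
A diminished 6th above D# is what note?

Bb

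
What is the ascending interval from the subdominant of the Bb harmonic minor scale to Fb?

The subdominant of Bb harmonic minor is Eb.
Eb up to Fb: letters E→F make it a second; 1 semitone makes it minor.

minor second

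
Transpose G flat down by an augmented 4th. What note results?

Dbb

G down a perfect fourth is D, so the target letter is D.
From Gb, an augmented fourth is 6 semitones down: Dbb.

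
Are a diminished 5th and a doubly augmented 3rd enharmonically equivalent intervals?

Yes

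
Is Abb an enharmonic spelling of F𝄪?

Abb = pitch class 7 and F## = pitch class 7 — the same pitch class, so they are enharmonic equivalents.

Yes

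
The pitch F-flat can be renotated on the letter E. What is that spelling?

Fb is pitch class 4. The letter E alone is pitch class 4.
Pitch class 4 on E needs no accidental: E.

E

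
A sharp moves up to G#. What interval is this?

The letter names run A→G, a span of 6 letter steps, so the interval is some kind of seventh.
A# to G# is 10 semitones. A major seventh is 11, so 10 makes it minor.

minor seventh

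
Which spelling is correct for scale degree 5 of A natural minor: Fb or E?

E

Each scale degree takes a distinct letter name. Degree 5 of a scale on A must use the letter E.
E and Fb are enharmonically the same pitch, but only E uses the letter E, so it is the correct spelling here.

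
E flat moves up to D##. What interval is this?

doubly augmented seventh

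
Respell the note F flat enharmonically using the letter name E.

Fb is pitch class 4. The letter E alone is pitch class 4.
Pitch class 4 on E needs no accidental: E.

E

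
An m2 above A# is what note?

B

A up a major second is B, so the target letter is B.
From A#, a minor second is 1 semitone up: B.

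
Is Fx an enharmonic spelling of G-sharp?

No

Two spellings are enharmonically equivalent only if they share a pitch class.
Here F## → 7, G# → 8; 7 ≠ 8, so they are not.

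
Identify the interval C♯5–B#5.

Counting letters C–D–E–F–G–A–B gives a seventh.
C#→B# = 11 semitones, exactly the major seventh.

major seventh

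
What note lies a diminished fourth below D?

A#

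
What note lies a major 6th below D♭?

D down a major sixth is F, so the target letter is F.
From Db, a major sixth is 9 semitones down: Fb.

Fb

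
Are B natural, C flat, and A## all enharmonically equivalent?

Yes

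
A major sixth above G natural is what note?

G up a major sixth is E, so the target letter is E.
From G, a major sixth is 9 semitones up: E.

E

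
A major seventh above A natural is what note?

G#

A up a major seventh is G#, so the target letter is G.
From A, a major seventh is 11 semitones up: G#.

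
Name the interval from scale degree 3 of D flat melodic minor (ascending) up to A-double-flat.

minor third

Scale degree 3 of Db melodic minor (ascending) is Fb.
Fb up to Abb: letters F→A make it a third; 3 semitones makes it minor.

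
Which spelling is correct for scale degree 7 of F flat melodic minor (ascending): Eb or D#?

Each scale degree takes a distinct letter name. Degree 7 of a scale on F must use the letter E.
Eb and D# are enharmonically the same pitch, but only Eb uses the letter E, so it is the correct spelling here.

Eb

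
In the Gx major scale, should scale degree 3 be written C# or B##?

Each scale degree takes a distinct letter name. Degree 3 of a scale on G must use the letter B.
B## and C# are enharmonically the same pitch, but only B## uses the letter B, so it is the correct spelling here.

B##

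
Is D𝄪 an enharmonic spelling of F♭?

Yes

D## is pitch class 4; Fb is pitch class 4.
All spellings map to pitch class 4, so they are enharmonically equivalent.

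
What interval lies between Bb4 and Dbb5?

Counting letters B–C–D gives a third.
Bb→Dbb = 2 semitones, 2 narrower than the major third (4), so diminished.

diminished third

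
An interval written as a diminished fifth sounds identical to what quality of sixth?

doubly diminished

A diminished fifth spans 6 semitones.
A sixth spanning 6 semitones is doubly diminished (the major sixth is 9).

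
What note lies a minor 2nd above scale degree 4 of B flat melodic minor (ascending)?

Scale degree 4 of Bb melodic minor (ascending) is Eb.
A minor second (1 semitone) above Eb lands on the letter F, giving Fb.

Fb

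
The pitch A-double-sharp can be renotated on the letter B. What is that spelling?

B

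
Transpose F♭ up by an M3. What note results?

F up a major third is A, so the target letter is A.
From Fb, a major third is 4 semitones up: Ab.

Ab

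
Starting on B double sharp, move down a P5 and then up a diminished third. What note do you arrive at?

A perfect fifth down from B## is E## (letter E, 7 semitones down).
A diminished third up from E## is G# (letter G, 2 semitones up).

G#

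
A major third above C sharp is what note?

C up a major third is E, so the target letter is E.
From C#, a major third is 4 semitones up: E#.

E#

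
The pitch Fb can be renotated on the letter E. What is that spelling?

Fb is pitch class 4. The letter E alone is pitch class 4.
Pitch class 4 on E needs no accidental: E.

E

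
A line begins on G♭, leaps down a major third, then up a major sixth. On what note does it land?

Cb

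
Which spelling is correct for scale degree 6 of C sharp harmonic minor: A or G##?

Each scale degree takes a distinct letter name. Degree 6 of a scale on C must use the letter A.
A and G## are enharmonically the same pitch, but only A uses the letter A, so it is the correct spelling here.

A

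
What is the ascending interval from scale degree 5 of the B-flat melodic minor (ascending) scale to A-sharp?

Scale degree 5 of Bb melodic minor (ascending) is F.
F up to A#: letters F→A make it a third; 5 semitones makes it augmented.

augmented third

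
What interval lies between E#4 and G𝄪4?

Counting letters E–F–G gives a third.
E#→G## = 4 semitones, exactly the major third.

major third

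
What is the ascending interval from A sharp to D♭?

doubly diminished fourth

Counting letters A–B–C–D gives a fourth.
A#→Db = 3 semitones, 2 narrower than the perfect fourth (5), so doubly diminished.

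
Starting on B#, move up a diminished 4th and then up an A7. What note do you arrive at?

A diminished fourth up from B# is E (letter E, 4 semitones up).
An augmented seventh up from E is D## (letter D, 12 semitones up).

D##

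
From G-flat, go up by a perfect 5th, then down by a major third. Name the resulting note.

Bbb

A perfect fifth up from Gb is Db (letter D, 7 semitones up).
A major third down from Db is Bbb (letter B, 4 semitones down).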